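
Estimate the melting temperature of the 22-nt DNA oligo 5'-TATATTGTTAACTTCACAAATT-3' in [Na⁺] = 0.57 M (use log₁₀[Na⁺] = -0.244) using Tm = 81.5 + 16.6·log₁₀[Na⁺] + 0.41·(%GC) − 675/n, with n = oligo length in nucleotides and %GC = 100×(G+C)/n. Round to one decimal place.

Length n = 22. Scanning the sequence gives G=1, A=8, C=3, T=10.
G+C = 4, so %GC = 4/22 × 100 = 18.182%
Salt term: 16.6 × (-0.244) = -4.05
GC term: 0.41 × 18.182 = 7.455; length term: −675/22 = −30.682
Tm = 81.5 + (-4.05) + 7.455 − 30.682 = 54.223 → 54.2°C

54.2°C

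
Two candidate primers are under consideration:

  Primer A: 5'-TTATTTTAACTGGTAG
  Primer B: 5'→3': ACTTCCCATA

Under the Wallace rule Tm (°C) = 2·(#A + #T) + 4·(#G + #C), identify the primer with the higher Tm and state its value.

Primer A: A+T=12, G+C=4 → Tm = 2(12)+4(4) = 40°C
Primer B: A+T=6, G+C=4 → Tm = 2(6)+4(4) = 28°C
40°C vs 28°C → primer A is higher.

Primer A, 40°C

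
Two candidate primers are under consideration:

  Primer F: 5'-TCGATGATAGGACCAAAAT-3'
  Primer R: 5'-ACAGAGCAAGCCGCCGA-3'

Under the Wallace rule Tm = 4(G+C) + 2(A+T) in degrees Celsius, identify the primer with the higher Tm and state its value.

Primer F: A+T=12, G+C=7 → Tm = 2(12)+4(7) = 52°C
Primer R: A+T=6, G+C=11 → Tm = 2(6)+4(11) = 56°C
52°C vs 56°C → primer R is higher.

Primer R, 56°C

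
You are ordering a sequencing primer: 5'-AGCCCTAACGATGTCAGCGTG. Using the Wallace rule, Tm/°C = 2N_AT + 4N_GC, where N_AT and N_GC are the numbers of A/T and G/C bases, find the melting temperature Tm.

66°C

Counting bases: A=5, G=6, C=6, T=4
So N_AT = 9 and N_GC = 12.
Tm = 2(9) + 4(12) = 18 + 48 = 66°C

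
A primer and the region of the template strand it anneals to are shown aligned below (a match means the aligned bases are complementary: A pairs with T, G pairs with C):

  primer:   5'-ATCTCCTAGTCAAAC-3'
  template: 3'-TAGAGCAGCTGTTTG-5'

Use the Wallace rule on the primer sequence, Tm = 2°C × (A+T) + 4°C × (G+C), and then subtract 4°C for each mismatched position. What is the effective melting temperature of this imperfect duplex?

30°C

Primer base counts: A=5, T=4, G=1, C=5 → A+T=9, G+C=6
Perfect-match Tm = 2(9) + 4(6) = 18 + 24 = 42°C
Mismatches (positions where the bases are not complementary): 3 (at positions 6, 8, 10)
Effective Tm = 42 − 3×4 = 42 − 12 = 30°C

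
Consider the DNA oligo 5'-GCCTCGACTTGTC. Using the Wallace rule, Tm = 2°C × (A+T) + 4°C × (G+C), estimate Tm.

42°C

G=3, A=1, C=5, T=4
A+T = 5, G+C = 8
Tm = 2(5) + 4(8) = 10 + 32 = 42°C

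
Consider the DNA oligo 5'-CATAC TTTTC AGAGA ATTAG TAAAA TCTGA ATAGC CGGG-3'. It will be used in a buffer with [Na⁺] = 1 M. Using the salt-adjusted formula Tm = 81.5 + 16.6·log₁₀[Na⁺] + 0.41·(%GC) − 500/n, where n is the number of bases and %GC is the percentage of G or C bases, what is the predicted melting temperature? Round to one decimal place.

83.4°C

Length n = 39. Counting bases: A=14, G=8, C=6, T=11
G+C = 14, so %GC = 14/39 × 100 = 35.897%
Salt term: 16.6 × (0) = 0
GC term: 0.41 × 35.897 = 14.718; length term: −500/39 = −12.821
Tm = 81.5 + (0) + 14.718 − 12.821 = 83.397 → 83.4°C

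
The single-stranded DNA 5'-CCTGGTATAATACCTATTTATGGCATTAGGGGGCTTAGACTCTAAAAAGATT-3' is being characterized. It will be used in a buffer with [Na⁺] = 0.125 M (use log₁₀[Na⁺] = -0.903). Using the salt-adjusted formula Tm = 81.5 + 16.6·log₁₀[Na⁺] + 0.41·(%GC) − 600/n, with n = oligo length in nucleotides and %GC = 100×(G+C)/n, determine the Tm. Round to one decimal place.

Length n = 52. Counting bases: G=11, C=8, A=16, T=17
G+C = 19, so %GC = 19/52 × 100 = 36.538%
Salt term: 16.6 × (-0.903) = -14.99
GC term: 0.41 × 36.538 = 14.981; length term: −600/52 = −11.538
Tm = 81.5 + (-14.99) + 14.981 − 11.538 = 69.953 → 70.0°C

70.0°C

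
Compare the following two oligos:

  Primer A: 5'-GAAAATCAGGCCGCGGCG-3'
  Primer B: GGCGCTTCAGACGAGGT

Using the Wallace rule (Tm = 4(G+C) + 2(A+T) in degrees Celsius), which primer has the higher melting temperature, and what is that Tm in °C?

Primer A, 60°C

Primer A: A+T=6, G+C=12 → Tm = 2(6)+4(12) = 60°C
Primer B: A+T=6, G+C=11 → Tm = 2(6)+4(11) = 56°C
60°C vs 56°C → primer A is higher.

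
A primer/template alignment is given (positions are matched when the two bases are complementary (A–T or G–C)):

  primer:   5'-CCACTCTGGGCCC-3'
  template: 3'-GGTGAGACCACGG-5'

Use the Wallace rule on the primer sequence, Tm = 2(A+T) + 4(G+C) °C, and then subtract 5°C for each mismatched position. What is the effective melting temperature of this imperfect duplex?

36°C

Primer base counts: A=1, T=2, G=3, C=7 → A+T=3, G+C=10
Perfect-match Tm = 2(3) + 4(10) = 6 + 40 = 46°C
Mismatches (positions where the bases are not complementary): 2 (at positions 10, 11)
Effective Tm = 46 − 2×5 = 46 − 10 = 36°C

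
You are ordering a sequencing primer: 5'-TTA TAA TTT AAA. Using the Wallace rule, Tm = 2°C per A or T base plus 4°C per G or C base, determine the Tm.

Scanning the sequence gives C=0, T=6, A=6, G=0.
So N_AT = 12 and N_GC = 0.
Tm = 2(12) + 4(0) = 24 + 0 = 24°C

24°C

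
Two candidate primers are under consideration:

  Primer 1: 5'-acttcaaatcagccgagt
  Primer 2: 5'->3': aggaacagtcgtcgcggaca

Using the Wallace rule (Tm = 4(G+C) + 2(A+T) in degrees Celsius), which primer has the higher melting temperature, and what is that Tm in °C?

Primer 2, 64°C

Primer 1: A+T=10, G+C=8 → Tm = 2(10)+4(8) = 52°C
Primer 2: A+T=8, G+C=12 → Tm = 2(8)+4(12) = 64°C
52°C vs 64°C → primer 2 is higher.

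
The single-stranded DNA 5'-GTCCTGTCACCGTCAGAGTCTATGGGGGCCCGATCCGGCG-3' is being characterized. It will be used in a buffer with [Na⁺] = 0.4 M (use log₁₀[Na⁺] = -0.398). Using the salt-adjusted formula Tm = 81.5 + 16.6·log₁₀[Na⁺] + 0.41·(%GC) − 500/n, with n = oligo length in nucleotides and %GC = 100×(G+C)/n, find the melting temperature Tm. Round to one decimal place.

Length n = 40. Base counts: A=5, C=13, T=8, G=14
G+C = 27, so %GC = 27/40 × 100 = 67.5%
Salt term: 16.6 × (-0.398) = -6.607
GC term: 0.41 × 67.5 = 27.675; length term: −500/40 = −12.5
Tm = 81.5 + (-6.607) + 27.675 − 12.5 = 90.068 → 90.1°C

90.1°C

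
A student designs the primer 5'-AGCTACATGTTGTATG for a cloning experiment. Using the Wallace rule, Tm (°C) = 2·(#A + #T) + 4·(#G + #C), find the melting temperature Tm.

44°C

A=4, G=4, T=6, C=2
AT pairs contribute 10, GC pairs contribute 6.
Tm = 2×10 + 4×6 = 44°C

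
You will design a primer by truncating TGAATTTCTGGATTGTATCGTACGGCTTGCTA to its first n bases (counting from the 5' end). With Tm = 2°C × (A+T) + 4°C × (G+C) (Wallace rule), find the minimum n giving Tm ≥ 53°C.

First 19 bases: TGAATTTCTGGATTGTATC → Tm = 50°C (< 53°C)
First 20 bases: TGAATTTCTGGATTGTATCG → Tm = 54°C (≥ 53°C)
Since every base adds ≥2°C, Tm only increases with n, so the threshold is first crossed at n = 20.

n = 20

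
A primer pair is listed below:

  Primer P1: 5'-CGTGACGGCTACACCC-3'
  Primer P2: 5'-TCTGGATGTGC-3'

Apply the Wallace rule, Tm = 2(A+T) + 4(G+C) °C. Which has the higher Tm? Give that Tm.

Primer P1, 54°C

Primer P1: A+T=5, G+C=11 → Tm = 2(5)+4(11) = 54°C
Primer P2: A+T=5, G+C=6 → Tm = 2(5)+4(6) = 34°C
54°C vs 34°C → primer P1 is higher.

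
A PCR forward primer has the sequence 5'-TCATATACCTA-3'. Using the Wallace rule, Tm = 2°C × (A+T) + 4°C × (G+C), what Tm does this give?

28°C

G=0, T=4, A=4, C=3
AT pairs contribute 8, GC pairs contribute 3.
Tm = 2×8 + 4×3 = 28°C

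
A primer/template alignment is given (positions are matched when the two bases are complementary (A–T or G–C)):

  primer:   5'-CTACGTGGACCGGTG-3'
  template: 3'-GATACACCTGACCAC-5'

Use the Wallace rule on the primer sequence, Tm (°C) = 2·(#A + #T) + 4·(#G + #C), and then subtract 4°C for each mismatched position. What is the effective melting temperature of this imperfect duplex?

Primer base counts: A=2, T=3, G=6, C=4 → A+T=5, G+C=10
Perfect-match Tm = 2(5) + 4(10) = 10 + 40 = 50°C
Mismatches (positions where the bases are not complementary): 2 (at positions 4, 11)
Effective Tm = 50 − 2×4 = 50 − 8 = 42°C

42°C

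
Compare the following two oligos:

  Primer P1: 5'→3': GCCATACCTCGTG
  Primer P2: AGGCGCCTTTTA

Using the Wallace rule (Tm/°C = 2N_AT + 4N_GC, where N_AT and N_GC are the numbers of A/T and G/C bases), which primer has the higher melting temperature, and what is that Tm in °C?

Primer P1: A+T=5, G+C=8 → Tm = 2(5)+4(8) = 42°C
Primer P2: A+T=6, G+C=6 → Tm = 2(6)+4(6) = 36°C
42°C vs 36°C → primer P1 is higher.

Primer P1, 42°C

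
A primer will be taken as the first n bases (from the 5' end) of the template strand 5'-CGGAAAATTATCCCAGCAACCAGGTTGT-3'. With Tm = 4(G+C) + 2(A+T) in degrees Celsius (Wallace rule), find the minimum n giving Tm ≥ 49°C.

First 16 bases: CGGAAAATTATCCCAG → Tm = 46°C (< 49°C)
First 17 bases: CGGAAAATTATCCCAGC → Tm = 50°C (≥ 49°C)
Each additional base adds 2°C (A/T) or 4°C (G/C), so Tm is non-decreasing in n; n = 17 is the first length to reach 49°C.

n = 17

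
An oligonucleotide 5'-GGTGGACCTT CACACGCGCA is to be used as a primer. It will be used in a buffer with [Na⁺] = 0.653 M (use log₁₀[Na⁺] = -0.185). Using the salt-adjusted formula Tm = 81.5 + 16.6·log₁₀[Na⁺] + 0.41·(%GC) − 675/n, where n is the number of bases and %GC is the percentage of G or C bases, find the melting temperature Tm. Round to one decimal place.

71.3°C

Length n = 20. T=3, C=7, G=6, A=4
G+C = 13, so %GC = 13/20 × 100 = 65%
Salt term: 16.6 × (-0.185) = -3.071
GC term: 0.41 × 65 = 26.65; length term: −675/20 = −33.75
Tm = 81.5 + (-3.071) + 26.65 − 33.75 = 71.329 → 71.3°C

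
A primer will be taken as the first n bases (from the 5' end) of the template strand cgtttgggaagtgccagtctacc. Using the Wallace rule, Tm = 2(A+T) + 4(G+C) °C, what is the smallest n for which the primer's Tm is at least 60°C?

n = 19

First 18 bases: CGTTTGGGAAGTGCCAGT → Tm = 56°C (< 60°C)
First 19 bases: CGTTTGGGAAGTGCCAGTC → Tm = 60°C (≥ 60°C)
Each additional base adds 2°C (A/T) or 4°C (G/C), so Tm is non-decreasing in n; n = 19 is the first length to reach 60°C.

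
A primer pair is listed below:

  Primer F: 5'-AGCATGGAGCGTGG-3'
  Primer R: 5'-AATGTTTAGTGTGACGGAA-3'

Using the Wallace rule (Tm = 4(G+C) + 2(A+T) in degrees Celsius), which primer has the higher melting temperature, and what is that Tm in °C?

Primer F: A+T=5, G+C=9 → Tm = 2(5)+4(9) = 46°C
Primer R: A+T=12, G+C=7 → Tm = 2(12)+4(7) = 52°C
46°C vs 52°C → primer R is higher.

Primer R, 52°C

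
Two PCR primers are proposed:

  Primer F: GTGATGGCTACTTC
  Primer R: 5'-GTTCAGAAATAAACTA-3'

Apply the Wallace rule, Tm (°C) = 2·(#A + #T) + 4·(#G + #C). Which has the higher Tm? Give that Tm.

Primer F: A+T=7, G+C=7 → Tm = 2(7)+4(7) = 42°C
Primer R: A+T=12, G+C=4 → Tm = 2(12)+4(4) = 40°C
42°C vs 40°C → primer F is higher.

Primer F, 42°C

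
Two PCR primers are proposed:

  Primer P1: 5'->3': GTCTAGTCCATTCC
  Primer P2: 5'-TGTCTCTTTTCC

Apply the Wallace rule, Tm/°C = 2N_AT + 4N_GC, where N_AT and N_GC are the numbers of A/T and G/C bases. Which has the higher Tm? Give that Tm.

Primer P1, 42°C

Primer P1: A+T=7, G+C=7 → Tm = 2(7)+4(7) = 42°C
Primer P2: A+T=7, G+C=5 → Tm = 2(7)+4(5) = 34°C
42°C vs 34°C → primer P1 is higher.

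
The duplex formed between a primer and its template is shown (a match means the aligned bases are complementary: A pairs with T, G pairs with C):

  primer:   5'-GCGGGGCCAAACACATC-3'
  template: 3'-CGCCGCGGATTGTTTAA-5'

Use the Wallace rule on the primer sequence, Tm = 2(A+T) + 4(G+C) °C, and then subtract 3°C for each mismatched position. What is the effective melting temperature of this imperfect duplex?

Primer base counts: A=5, T=1, G=5, C=6 → A+T=6, G+C=11
Perfect-match Tm = 2(6) + 4(11) = 12 + 44 = 56°C
Mismatches (positions where the bases are not complementary): 4 (at positions 5, 9, 14, 17)
Effective Tm = 56 − 4×3 = 56 − 12 = 44°C

44°C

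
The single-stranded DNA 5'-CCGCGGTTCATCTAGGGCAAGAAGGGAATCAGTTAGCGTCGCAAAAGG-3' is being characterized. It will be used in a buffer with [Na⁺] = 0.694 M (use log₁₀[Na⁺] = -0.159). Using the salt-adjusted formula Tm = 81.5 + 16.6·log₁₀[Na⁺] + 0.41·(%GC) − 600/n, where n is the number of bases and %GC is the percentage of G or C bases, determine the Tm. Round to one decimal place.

88.6°C

Length n = 48. Scanning the sequence gives G=16, C=10, T=8, A=14.
G+C = 26, so %GC = 26/48 × 100 = 54.167%
Salt term: 16.6 × (-0.159) = -2.639
GC term: 0.41 × 54.167 = 22.208; length term: −600/48 = −12.5
Tm = 81.5 + (-2.639) + 22.208 − 12.5 = 88.569 → 88.6°C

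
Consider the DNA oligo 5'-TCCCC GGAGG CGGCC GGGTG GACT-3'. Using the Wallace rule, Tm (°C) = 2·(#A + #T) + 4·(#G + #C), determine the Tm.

86°C

A=2, T=3, C=8, G=11
AT pairs contribute 5, GC pairs contribute 19.
Tm = 4·19 + 2·5 = 76 + 10 = 86°C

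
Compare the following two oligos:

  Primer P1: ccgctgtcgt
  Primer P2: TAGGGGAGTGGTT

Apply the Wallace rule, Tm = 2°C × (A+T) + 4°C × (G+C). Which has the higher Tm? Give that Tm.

Primer P2, 40°C

Primer P1: A+T=3, G+C=7 → Tm = 2(3)+4(7) = 34°C
Primer P2: A+T=6, G+C=7 → Tm = 2(6)+4(7) = 40°C
34°C vs 40°C → primer P2 is higher.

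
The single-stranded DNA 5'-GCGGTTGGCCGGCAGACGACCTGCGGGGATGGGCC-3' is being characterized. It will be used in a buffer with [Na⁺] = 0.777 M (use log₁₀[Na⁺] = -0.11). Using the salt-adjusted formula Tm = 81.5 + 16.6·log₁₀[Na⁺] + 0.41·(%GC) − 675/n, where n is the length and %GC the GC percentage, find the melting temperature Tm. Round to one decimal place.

92.0°C

Length n = 35. Base counts: G=17, C=10, A=4, T=4
G+C = 27, so %GC = 27/35 × 100 = 77.143%
Salt term: 16.6 × (-0.11) = -1.826
GC term: 0.41 × 77.143 = 31.629; length term: −675/35 = −19.286
Tm = 81.5 + (-1.826) + 31.629 − 19.286 = 92.017 → 92.0°C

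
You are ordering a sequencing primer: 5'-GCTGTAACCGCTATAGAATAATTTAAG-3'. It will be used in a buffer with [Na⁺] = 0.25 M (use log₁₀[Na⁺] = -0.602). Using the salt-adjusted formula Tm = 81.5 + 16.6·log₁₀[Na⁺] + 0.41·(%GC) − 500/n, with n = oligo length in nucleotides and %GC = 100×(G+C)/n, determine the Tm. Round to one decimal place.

Length n = 27. Base counts: C=4, T=8, A=10, G=5
G+C = 9, so %GC = 9/27 × 100 = 33.333%
Salt term: 16.6 × (-0.602) = -9.993
GC term: 0.41 × 33.333 = 13.667; length term: −500/27 = −18.519
Tm = 81.5 + (-9.993) + 13.667 − 18.519 = 66.655 → 66.7°C

66.7°C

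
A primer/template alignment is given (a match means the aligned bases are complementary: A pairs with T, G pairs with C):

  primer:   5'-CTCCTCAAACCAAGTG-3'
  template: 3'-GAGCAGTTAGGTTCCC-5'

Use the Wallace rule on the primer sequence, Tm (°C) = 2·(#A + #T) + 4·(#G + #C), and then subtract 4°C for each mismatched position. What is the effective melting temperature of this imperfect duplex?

Primer base counts: A=5, T=3, G=2, C=6 → A+T=8, G+C=8
Perfect-match Tm = 2(8) + 4(8) = 16 + 32 = 48°C
Mismatches (positions where the bases are not complementary): 3 (at positions 4, 9, 15)
Effective Tm = 48 − 3×4 = 48 − 12 = 36°C

36°C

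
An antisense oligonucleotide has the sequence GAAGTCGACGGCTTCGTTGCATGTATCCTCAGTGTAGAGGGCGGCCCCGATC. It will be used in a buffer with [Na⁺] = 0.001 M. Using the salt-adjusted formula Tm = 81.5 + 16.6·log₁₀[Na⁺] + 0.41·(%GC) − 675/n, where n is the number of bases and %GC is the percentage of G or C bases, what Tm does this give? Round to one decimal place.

43.2°C

Length n = 52. Base counts: C=14, T=12, A=9, G=17
G+C = 31, so %GC = 31/52 × 100 = 59.615%
Salt term: 16.6 × (-3) = -49.8
GC term: 0.41 × 59.615 = 24.442; length term: −675/52 = −12.981
Tm = 81.5 + (-49.8) + 24.442 − 12.981 = 43.161 → 43.2°C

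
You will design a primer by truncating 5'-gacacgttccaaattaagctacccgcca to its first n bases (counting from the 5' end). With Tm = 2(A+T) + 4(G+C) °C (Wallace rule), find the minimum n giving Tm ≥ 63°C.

n = 23

First 22 bases: GACACGTTCCAAATTAAGCTAC → Tm = 62°C (< 63°C)
First 23 bases: GACACGTTCCAAATTAAGCTACC → Tm = 66°C (≥ 63°C)
Each additional base adds 2°C (A/T) or 4°C (G/C), so Tm is non-decreasing in n; n = 23 is the first length to reach 63°C.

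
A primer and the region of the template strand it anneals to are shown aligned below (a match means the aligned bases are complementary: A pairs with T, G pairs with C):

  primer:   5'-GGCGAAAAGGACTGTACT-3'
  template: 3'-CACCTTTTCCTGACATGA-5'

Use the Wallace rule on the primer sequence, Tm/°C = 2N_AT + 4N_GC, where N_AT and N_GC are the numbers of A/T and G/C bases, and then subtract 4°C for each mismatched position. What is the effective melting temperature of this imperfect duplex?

Primer base counts: A=6, T=3, G=6, C=3 → A+T=9, G+C=9
Perfect-match Tm = 2(9) + 4(9) = 18 + 36 = 54°C
Mismatches (positions where the bases are not complementary): 2 (at positions 2, 3)
Effective Tm = 54 − 2×4 = 54 − 8 = 46°C

46°C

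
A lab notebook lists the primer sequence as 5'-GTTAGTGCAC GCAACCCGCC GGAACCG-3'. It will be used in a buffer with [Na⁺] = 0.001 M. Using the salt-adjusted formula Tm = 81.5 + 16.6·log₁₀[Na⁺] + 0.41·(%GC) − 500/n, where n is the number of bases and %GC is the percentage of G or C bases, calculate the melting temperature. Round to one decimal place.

Length n = 27. Counting bases: A=6, C=10, T=3, G=8
G+C = 18, so %GC = 18/27 × 100 = 66.667%
Salt term: 16.6 × (-3) = -49.8
GC term: 0.41 × 66.667 = 27.333; length term: −500/27 = −18.519
Tm = 81.5 + (-49.8) + 27.333 − 18.519 = 40.514 → 40.5°C

40.5°C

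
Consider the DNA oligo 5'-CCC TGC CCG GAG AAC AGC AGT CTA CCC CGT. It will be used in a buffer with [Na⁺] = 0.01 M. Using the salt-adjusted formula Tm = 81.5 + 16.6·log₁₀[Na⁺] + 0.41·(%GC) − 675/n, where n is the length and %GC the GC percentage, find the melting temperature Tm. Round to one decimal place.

Length n = 30. Counting bases: T=4, G=7, A=6, C=13
G+C = 20, so %GC = 20/30 × 100 = 66.667%
Salt term: 16.6 × (-2) = -33.2
GC term: 0.41 × 66.667 = 27.333; length term: −675/30 = −22.5
Tm = 81.5 + (-33.2) + 27.333 − 22.5 = 53.133 → 53.1°C

53.1°C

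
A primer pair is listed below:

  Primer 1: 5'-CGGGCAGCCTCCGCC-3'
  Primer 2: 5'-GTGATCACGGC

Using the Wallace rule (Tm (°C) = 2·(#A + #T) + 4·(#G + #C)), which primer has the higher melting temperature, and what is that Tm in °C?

Primer 1, 56°C

Primer 1: A+T=2, G+C=13 → Tm = 2(2)+4(13) = 56°C
Primer 2: A+T=4, G+C=7 → Tm = 2(4)+4(7) = 36°C
56°C vs 36°C → primer 1 is higher.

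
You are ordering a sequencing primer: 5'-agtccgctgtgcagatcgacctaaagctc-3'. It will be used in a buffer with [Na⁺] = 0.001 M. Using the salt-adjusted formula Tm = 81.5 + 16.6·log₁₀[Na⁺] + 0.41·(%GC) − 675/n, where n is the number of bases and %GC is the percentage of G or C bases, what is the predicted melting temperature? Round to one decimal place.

31.0°C

Length n = 29. Base counts: G=7, C=9, A=7, T=6
G+C = 16, so %GC = 16/29 × 100 = 55.172%
Salt term: 16.6 × (-3) = -49.8
GC term: 0.41 × 55.172 = 22.621; length term: −675/29 = −23.276
Tm = 81.5 + (-49.8) + 22.621 − 23.276 = 31.045 → 31.0°C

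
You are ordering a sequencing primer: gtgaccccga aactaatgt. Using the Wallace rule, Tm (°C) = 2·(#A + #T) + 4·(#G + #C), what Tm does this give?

56°C

G=4, A=6, C=5, T=4
So N_AT = 10 and N_GC = 9.
Tm = 2×10 + 4×9 = 56°C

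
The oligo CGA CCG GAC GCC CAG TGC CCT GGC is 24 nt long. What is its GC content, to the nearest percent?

79%

Base counts: C=11, T=2, G=8, A=3
G+C = 8 + 11 = 19 out of 24 bases
%GC = 19/24 × 100 = 79.17% ≈ 79%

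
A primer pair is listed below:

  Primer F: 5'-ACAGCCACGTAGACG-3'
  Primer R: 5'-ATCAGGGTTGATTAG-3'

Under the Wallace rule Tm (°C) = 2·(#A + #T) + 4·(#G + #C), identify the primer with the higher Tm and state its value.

Primer F, 48°C

Primer F: A+T=6, G+C=9 → Tm = 2(6)+4(9) = 48°C
Primer R: A+T=9, G+C=6 → Tm = 2(9)+4(6) = 42°C
48°C vs 42°C → primer F is higher.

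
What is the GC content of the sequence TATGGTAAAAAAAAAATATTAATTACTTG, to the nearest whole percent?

Counting bases: T=10, A=15, G=3, C=1
G+C = 3 + 1 = 4 out of 29 bases
%GC = 4/29 × 100 = 13.79% ≈ 14%

14%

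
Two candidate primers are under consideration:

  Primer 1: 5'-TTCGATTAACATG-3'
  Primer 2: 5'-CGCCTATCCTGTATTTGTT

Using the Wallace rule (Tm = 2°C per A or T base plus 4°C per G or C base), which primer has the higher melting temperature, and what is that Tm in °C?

Primer 1: A+T=9, G+C=4 → Tm = 2(9)+4(4) = 34°C
Primer 2: A+T=11, G+C=8 → Tm = 2(11)+4(8) = 54°C
34°C vs 54°C → primer 2 is higher.

Primer 2, 54°C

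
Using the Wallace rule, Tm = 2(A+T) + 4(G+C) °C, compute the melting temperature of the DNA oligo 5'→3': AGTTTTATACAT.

28°C

A=4, G=1, T=6, C=1
AT pairs contribute 10, GC pairs contribute 2.
Tm = 2×10 + 4×2 = 28°C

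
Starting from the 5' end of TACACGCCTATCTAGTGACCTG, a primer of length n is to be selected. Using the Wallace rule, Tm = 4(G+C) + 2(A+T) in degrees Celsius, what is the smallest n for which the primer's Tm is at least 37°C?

First 12 bases: TACACGCCTATC → Tm = 36°C (< 37°C)
First 13 bases: TACACGCCTATCT → Tm = 38°C (≥ 37°C)
Since every base adds ≥2°C, Tm only increases with n, so the threshold is first crossed at n = 13.

n = 13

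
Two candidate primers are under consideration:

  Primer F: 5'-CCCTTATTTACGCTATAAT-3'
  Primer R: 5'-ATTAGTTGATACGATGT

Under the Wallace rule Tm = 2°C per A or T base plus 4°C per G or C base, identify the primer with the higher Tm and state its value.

Primer F: A+T=13, G+C=6 → Tm = 2(13)+4(6) = 50°C
Primer R: A+T=12, G+C=5 → Tm = 2(12)+4(5) = 44°C
50°C vs 44°C → primer F is higher.

Primer F, 50°C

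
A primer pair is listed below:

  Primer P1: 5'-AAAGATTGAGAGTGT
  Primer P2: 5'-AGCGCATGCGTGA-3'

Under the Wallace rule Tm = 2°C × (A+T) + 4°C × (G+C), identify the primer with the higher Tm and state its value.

Primer P1: A+T=10, G+C=5 → Tm = 2(10)+4(5) = 40°C
Primer P2: A+T=5, G+C=8 → Tm = 2(5)+4(8) = 42°C
40°C vs 42°C → primer P2 is higher.

Primer P2, 42°C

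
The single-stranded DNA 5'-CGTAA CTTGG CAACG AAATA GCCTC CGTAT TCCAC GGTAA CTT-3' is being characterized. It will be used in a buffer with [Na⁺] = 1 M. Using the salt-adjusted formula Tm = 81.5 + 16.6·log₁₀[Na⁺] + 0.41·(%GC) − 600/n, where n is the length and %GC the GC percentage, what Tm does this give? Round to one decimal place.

Length n = 43. C=12, T=11, G=8, A=12
G+C = 20, so %GC = 20/43 × 100 = 46.512%
Salt term: 16.6 × (0) = 0
GC term: 0.41 × 46.512 = 19.07; length term: −600/43 = −13.953
Tm = 81.5 + (0) + 19.07 − 13.953 = 86.617 → 86.6°C

86.6°C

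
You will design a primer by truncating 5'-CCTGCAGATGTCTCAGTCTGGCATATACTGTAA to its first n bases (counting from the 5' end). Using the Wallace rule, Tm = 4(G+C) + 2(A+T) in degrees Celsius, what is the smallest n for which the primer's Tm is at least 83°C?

n = 28

First 27 bases: CCTGCAGATGTCTCAGTCTGGCATATA → Tm = 80°C (< 83°C)
First 28 bases: CCTGCAGATGTCTCAGTCTGGCATATAC → Tm = 84°C (≥ 83°C)
Each additional base adds 2°C (A/T) or 4°C (G/C), so Tm is non-decreasing in n; n = 28 is the first length to reach 83°C.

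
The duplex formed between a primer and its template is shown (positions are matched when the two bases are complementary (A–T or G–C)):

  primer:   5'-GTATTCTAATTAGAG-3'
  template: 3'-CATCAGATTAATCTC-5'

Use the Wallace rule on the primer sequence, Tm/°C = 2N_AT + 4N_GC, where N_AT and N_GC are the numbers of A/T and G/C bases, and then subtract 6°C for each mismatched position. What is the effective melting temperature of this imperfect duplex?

Primer base counts: A=5, T=6, G=3, C=1 → A+T=11, G+C=4
Perfect-match Tm = 2(11) + 4(4) = 22 + 16 = 38°C
Mismatches (positions where the bases are not complementary): 1 (at position 4)
Effective Tm = 38 − 1×6 = 38 − 6 = 32°C

32°C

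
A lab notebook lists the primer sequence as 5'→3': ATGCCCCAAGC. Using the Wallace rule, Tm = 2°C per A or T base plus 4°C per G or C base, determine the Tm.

C=5, G=2, A=3, T=1
So N_AT = 4 and N_GC = 7.
Tm = 2(4) + 4(7) = 8 + 28 = 36°C

36°C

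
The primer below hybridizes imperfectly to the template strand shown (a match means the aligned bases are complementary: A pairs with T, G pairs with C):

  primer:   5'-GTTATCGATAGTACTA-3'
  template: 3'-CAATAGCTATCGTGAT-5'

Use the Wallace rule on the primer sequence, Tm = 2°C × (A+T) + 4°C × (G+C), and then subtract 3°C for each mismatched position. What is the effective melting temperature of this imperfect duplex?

Primer base counts: A=5, T=6, G=3, C=2 → A+T=11, G+C=5
Perfect-match Tm = 2(11) + 4(5) = 22 + 20 = 42°C
Mismatches (positions where the bases are not complementary): 1 (at position 12)
Effective Tm = 42 − 1×3 = 42 − 3 = 39°C

39°C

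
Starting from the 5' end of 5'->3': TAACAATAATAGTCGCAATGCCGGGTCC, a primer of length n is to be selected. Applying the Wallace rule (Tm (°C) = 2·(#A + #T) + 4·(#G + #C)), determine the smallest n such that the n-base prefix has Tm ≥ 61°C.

First 22 bases: TAACAATAATAGTCGCAATGCC → Tm = 60°C (< 61°C)
First 23 bases: TAACAATAATAGTCGCAATGCCG → Tm = 64°C (≥ 61°C)
Since every base adds ≥2°C, Tm only increases with n, so the threshold is first crossed at n = 23.

n = 23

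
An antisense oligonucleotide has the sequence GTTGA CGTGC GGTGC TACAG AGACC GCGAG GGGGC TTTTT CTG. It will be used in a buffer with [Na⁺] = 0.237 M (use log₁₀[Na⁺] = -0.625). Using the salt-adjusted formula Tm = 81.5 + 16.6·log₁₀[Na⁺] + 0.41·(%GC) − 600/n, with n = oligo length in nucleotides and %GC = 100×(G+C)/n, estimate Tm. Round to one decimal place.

82.0°C

Length n = 43. Counting bases: T=11, G=17, A=6, C=9
G+C = 26, so %GC = 26/43 × 100 = 60.465%
Salt term: 16.6 × (-0.625) = -10.375
GC term: 0.41 × 60.465 = 24.791; length term: −600/43 = −13.953
Tm = 81.5 + (-10.375) + 24.791 − 13.953 = 81.963 → 82.0°C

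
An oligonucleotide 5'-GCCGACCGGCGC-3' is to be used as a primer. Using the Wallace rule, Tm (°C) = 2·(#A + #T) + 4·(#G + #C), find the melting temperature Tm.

Base counts: C=6, A=1, G=5, T=0
So N_AT = 1 and N_GC = 11.
Tm = 2×1 + 4×11 = 46°C

46°C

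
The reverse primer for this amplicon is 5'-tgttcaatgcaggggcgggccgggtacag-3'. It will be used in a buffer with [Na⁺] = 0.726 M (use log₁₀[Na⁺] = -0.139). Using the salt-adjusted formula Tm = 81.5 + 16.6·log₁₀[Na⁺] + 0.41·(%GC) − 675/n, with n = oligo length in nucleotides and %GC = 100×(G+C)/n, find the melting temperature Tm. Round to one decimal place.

Length n = 29. G=13, T=5, C=6, A=5
G+C = 19, so %GC = 19/29 × 100 = 65.517%
Salt term: 16.6 × (-0.139) = -2.307
GC term: 0.41 × 65.517 = 26.862; length term: −675/29 = −23.276
Tm = 81.5 + (-2.307) + 26.862 − 23.276 = 82.779 → 82.8°C

82.8°C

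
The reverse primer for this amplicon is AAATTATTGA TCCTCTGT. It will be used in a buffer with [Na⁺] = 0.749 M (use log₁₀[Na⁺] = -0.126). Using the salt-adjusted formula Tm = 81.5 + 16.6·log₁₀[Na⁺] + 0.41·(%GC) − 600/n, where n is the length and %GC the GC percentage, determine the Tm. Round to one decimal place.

57.5°C

Length n = 18. Counting bases: A=5, T=8, C=3, G=2
G+C = 5, so %GC = 5/18 × 100 = 27.778%
Salt term: 16.6 × (-0.126) = -2.092
GC term: 0.41 × 27.778 = 11.389; length term: −600/18 = −33.333
Tm = 81.5 + (-2.092) + 11.389 − 33.333 = 57.464 → 57.5°C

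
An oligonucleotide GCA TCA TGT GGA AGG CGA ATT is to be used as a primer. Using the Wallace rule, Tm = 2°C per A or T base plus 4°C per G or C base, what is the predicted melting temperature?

Scanning the sequence gives C=3, A=6, G=7, T=5.
So N_AT = 11 and N_GC = 10.
Tm = 4·10 + 2·11 = 40 + 22 = 62°C

62°C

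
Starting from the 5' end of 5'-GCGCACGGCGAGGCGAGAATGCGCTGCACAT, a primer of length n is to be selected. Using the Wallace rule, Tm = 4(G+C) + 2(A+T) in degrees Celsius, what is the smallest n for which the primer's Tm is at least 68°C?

n = 20

First 19 bases: GCGCACGGCGAGGCGAGAA → Tm = 66°C (< 68°C)
First 20 bases: GCGCACGGCGAGGCGAGAAT → Tm = 68°C (≥ 68°C)
Since every base adds ≥2°C, Tm only increases with n, so the threshold is first crossed at n = 20.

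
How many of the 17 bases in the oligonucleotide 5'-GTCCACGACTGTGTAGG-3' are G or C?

10

T=4, A=3, G=6, C=4
G+C = 6 + 4 = 10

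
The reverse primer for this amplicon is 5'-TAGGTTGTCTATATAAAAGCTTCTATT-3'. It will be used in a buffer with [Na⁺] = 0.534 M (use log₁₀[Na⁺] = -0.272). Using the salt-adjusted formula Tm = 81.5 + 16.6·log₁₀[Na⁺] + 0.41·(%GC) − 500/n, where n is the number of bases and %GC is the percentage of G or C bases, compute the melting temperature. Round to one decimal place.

69.1°C

Length n = 27. Base counts: T=12, A=8, G=4, C=3
G+C = 7, so %GC = 7/27 × 100 = 25.926%
Salt term: 16.6 × (-0.272) = -4.515
GC term: 0.41 × 25.926 = 10.63; length term: −500/27 = −18.519
Tm = 81.5 + (-4.515) + 10.63 − 18.519 = 69.096 → 69.1°C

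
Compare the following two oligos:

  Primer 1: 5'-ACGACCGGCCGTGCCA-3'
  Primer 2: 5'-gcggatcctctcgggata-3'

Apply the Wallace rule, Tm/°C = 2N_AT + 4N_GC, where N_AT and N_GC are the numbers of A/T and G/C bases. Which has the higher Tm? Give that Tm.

Primer 2, 58°C

Primer 1: A+T=4, G+C=12 → Tm = 2(4)+4(12) = 56°C
Primer 2: A+T=7, G+C=11 → Tm = 2(7)+4(11) = 58°C
56°C vs 58°C → primer 2 is higher.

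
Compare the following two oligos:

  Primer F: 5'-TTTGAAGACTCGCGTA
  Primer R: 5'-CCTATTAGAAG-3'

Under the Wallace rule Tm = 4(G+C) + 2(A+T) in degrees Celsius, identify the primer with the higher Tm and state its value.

Primer F: A+T=9, G+C=7 → Tm = 2(9)+4(7) = 46°C
Primer R: A+T=7, G+C=4 → Tm = 2(7)+4(4) = 30°C
46°C vs 30°C → primer F is higher.

Primer F, 46°C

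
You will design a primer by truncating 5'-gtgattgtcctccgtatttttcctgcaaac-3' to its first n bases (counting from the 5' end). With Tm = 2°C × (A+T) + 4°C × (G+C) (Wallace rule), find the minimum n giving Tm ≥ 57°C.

n = 21

First 20 bases: GTGATTGTCCTCCGTATTTT → Tm = 56°C (< 57°C)
First 21 bases: GTGATTGTCCTCCGTATTTTT → Tm = 58°C (≥ 57°C)
Each additional base adds 2°C (A/T) or 4°C (G/C), so Tm is non-decreasing in n; n = 21 is the first length to reach 57°C.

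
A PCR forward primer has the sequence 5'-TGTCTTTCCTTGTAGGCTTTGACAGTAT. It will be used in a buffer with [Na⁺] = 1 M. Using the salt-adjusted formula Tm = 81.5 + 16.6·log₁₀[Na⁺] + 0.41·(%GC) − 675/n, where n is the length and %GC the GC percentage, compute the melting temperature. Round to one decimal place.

Length n = 28. Counting bases: C=5, G=6, A=4, T=13
G+C = 11, so %GC = 11/28 × 100 = 39.286%
Salt term: 16.6 × (0) = 0
GC term: 0.41 × 39.286 = 16.107; length term: −675/28 = −24.107
Tm = 81.5 + (0) + 16.107 − 24.107 = 73.5 → 73.5°C

73.5°C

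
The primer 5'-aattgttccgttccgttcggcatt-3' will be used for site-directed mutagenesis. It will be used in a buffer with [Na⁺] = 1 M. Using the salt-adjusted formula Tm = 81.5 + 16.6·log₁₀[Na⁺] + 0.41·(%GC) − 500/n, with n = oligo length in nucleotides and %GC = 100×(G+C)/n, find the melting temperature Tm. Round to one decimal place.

Length n = 24. Scanning the sequence gives A=3, G=5, C=6, T=10.
G+C = 11, so %GC = 11/24 × 100 = 45.833%
Salt term: 16.6 × (0) = 0
GC term: 0.41 × 45.833 = 18.792; length term: −500/24 = −20.833
Tm = 81.5 + (0) + 18.792 − 20.833 = 79.459 → 79.5°C

79.5°C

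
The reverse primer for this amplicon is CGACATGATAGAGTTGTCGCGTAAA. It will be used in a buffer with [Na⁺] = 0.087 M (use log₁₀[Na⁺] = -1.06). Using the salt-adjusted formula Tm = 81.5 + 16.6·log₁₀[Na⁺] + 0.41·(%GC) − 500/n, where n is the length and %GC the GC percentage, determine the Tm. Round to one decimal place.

61.9°C

Length n = 25. Scanning the sequence gives T=6, C=4, G=7, A=8.
G+C = 11, so %GC = 11/25 × 100 = 44%
Salt term: 16.6 × (-1.06) = -17.596
GC term: 0.41 × 44 = 18.04; length term: −500/25 = −20
Tm = 81.5 + (-17.596) + 18.04 − 20 = 61.944 → 61.9°C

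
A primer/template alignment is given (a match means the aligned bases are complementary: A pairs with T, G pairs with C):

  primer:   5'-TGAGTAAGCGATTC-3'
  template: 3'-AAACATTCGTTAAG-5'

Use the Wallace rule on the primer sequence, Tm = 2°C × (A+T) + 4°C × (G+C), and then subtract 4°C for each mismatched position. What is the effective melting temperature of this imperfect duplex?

Primer base counts: A=4, T=4, G=4, C=2 → A+T=8, G+C=6
Perfect-match Tm = 2(8) + 4(6) = 16 + 24 = 40°C
Mismatches (positions where the bases are not complementary): 3 (at positions 2, 3, 10)
Effective Tm = 40 − 3×4 = 40 − 12 = 28°C

28°C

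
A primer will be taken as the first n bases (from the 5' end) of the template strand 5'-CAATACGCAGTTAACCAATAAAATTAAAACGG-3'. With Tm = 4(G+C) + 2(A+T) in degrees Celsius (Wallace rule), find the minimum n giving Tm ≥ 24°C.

n = 8

First 7 bases: CAATACG → Tm = 20°C (< 24°C)
First 8 bases: CAATACGC → Tm = 24°C (≥ 24°C)
Since every base adds ≥2°C, Tm only increases with n, so the threshold is first crossed at n = 8.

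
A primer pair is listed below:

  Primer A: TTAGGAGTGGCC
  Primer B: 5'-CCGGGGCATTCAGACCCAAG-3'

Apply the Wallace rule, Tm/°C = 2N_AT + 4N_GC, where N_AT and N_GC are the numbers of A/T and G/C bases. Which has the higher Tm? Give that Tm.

Primer A: A+T=5, G+C=7 → Tm = 2(5)+4(7) = 38°C
Primer B: A+T=7, G+C=13 → Tm = 2(7)+4(13) = 66°C
38°C vs 66°C → primer B is higher.

Primer B, 66°C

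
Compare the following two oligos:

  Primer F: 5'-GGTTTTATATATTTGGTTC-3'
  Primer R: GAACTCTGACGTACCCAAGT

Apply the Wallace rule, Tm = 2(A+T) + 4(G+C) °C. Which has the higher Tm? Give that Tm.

Primer F: A+T=14, G+C=5 → Tm = 2(14)+4(5) = 48°C
Primer R: A+T=10, G+C=10 → Tm = 2(10)+4(10) = 60°C
48°C vs 60°C → primer R is higher.

Primer R, 60°C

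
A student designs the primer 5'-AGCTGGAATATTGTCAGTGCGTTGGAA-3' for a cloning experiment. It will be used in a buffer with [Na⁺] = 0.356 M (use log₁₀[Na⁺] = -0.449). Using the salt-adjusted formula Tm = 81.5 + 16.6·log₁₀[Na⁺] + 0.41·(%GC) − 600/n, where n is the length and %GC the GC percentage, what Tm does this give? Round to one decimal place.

70.0°C

Length n = 27. Base counts: G=9, C=3, T=8, A=7
G+C = 12, so %GC = 12/27 × 100 = 44.444%
Salt term: 16.6 × (-0.449) = -7.453
GC term: 0.41 × 44.444 = 18.222; length term: −600/27 = −22.222
Tm = 81.5 + (-7.453) + 18.222 − 22.222 = 70.047 → 70.0°C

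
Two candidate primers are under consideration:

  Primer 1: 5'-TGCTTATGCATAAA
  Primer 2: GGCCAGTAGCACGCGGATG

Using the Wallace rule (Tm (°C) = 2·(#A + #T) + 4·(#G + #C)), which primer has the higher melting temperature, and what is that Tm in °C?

Primer 1: A+T=10, G+C=4 → Tm = 2(10)+4(4) = 36°C
Primer 2: A+T=6, G+C=13 → Tm = 2(6)+4(13) = 64°C
36°C vs 64°C → primer 2 is higher.

Primer 2, 64°C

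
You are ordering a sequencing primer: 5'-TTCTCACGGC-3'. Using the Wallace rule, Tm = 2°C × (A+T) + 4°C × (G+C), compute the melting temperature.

32°C

Scanning the sequence gives T=3, C=4, G=2, A=1.
AT pairs contribute 4, GC pairs contribute 6.
Tm = 4·6 + 2·4 = 24 + 8 = 32°C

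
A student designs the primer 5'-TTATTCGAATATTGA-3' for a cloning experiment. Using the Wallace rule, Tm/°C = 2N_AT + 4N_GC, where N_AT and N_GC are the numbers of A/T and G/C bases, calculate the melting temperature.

36°C

T=7, G=2, A=5, C=1
A+T = 12, G+C = 3
Tm = 4·3 + 2·12 = 12 + 24 = 36°C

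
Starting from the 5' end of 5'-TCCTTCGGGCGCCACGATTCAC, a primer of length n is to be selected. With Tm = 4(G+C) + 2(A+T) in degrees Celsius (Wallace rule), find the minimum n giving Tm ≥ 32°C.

First 9 bases: TCCTTCGGG → Tm = 30°C (< 32°C)
First 10 bases: TCCTTCGGGC → Tm = 34°C (≥ 32°C)
Each additional base adds 2°C (A/T) or 4°C (G/C), so Tm is non-decreasing in n; n = 10 is the first length to reach 32°C.

n = 10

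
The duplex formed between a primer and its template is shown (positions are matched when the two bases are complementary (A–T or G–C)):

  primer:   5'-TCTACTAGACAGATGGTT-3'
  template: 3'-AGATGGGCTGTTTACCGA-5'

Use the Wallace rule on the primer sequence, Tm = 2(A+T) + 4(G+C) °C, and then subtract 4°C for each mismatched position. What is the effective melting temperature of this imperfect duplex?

34°C

Primer base counts: A=5, T=6, G=4, C=3 → A+T=11, G+C=7
Perfect-match Tm = 2(11) + 4(7) = 22 + 28 = 50°C
Mismatches (positions where the bases are not complementary): 4 (at positions 6, 7, 12, 17)
Effective Tm = 50 − 4×4 = 50 − 16 = 34°C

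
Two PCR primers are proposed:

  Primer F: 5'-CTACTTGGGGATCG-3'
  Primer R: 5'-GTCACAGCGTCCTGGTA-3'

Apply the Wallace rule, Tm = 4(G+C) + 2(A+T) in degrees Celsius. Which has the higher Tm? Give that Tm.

Primer R, 54°C

Primer F: A+T=6, G+C=8 → Tm = 2(6)+4(8) = 44°C
Primer R: A+T=7, G+C=10 → Tm = 2(7)+4(10) = 54°C
44°C vs 54°C → primer R is higher.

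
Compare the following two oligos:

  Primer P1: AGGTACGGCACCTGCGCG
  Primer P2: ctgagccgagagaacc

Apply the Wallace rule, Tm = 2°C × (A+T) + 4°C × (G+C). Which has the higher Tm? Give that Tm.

Primer P1: A+T=5, G+C=13 → Tm = 2(5)+4(13) = 62°C
Primer P2: A+T=6, G+C=10 → Tm = 2(6)+4(10) = 52°C
62°C vs 52°C → primer P1 is higher.

Primer P1, 62°C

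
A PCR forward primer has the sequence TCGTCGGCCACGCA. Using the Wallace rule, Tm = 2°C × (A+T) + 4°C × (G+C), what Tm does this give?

48°C

G=4, T=2, C=6, A=2
So N_AT = 4 and N_GC = 10.
Tm = 4·10 + 2·4 = 40 + 8 = 48°C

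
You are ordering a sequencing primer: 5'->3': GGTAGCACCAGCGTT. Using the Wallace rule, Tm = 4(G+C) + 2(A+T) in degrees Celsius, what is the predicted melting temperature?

Counting bases: A=3, C=4, T=3, G=5
A+T = 6, G+C = 9
Tm = 2(6) + 4(9) = 12 + 36 = 48°C

48°C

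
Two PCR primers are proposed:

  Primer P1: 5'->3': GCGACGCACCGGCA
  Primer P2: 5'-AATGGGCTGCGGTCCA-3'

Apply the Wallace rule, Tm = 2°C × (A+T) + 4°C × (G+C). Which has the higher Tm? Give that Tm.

Primer P2, 52°C

Primer P1: A+T=3, G+C=11 → Tm = 2(3)+4(11) = 50°C
Primer P2: A+T=6, G+C=10 → Tm = 2(6)+4(10) = 52°C
50°C vs 52°C → primer P2 is higher.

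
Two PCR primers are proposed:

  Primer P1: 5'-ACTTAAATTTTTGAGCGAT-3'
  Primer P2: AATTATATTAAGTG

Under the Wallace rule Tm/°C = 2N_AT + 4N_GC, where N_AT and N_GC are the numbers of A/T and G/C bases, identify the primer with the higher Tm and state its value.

Primer P1, 48°C

Primer P1: A+T=14, G+C=5 → Tm = 2(14)+4(5) = 48°C
Primer P2: A+T=12, G+C=2 → Tm = 2(12)+4(2) = 32°C
48°C vs 32°C → primer P1 is higher.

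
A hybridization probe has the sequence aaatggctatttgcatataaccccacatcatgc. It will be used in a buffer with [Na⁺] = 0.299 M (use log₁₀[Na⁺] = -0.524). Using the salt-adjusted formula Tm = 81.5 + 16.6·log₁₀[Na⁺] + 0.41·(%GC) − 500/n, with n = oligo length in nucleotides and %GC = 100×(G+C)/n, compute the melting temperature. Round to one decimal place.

73.8°C

Length n = 33. Base counts: G=4, T=9, A=11, C=9
G+C = 13, so %GC = 13/33 × 100 = 39.394%
Salt term: 16.6 × (-0.524) = -8.698
GC term: 0.41 × 39.394 = 16.152; length term: −500/33 = −15.152
Tm = 81.5 + (-8.698) + 16.152 − 15.152 = 73.802 → 73.8°C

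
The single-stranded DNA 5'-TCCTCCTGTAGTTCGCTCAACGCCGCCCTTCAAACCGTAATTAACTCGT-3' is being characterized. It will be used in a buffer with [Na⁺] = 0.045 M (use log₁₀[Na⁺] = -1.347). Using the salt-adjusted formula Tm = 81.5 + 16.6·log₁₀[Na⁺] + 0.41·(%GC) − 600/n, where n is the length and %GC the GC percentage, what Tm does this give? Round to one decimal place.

67.8°C

Length n = 49. Scanning the sequence gives A=10, T=14, C=18, G=7.
G+C = 25, so %GC = 25/49 × 100 = 51.02%
Salt term: 16.6 × (-1.347) = -22.36
GC term: 0.41 × 51.02 = 20.918; length term: −600/49 = −12.245
Tm = 81.5 + (-22.36) + 20.918 − 12.245 = 67.813 → 67.8°C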